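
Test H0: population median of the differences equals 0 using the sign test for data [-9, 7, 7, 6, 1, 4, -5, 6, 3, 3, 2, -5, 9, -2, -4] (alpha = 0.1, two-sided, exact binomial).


Step 1: Discard zero differences. Original n = 15; n_eff = number of nonzero differences = 15.
Nonzero differences (with sign): -9, +7, +7, +6, +1, +4, -5, +6, +3, +3, +2, -5, +9, -2, -4
Step 2: Count signs: positive = 10, negative = 5.
Step 3: Under H0: P(positive) = 0.5, so the number of positives S ~ Bin(15, 0.5).
Step 4: Two-sided exact p-value = sum of Bin(15,0.5) probabilities at or below the observed probability = 0.301758.
Step 5: alpha = 0.1. fail to reject H0.

n_eff = 15, pos = 10, neg = 5, p = 0.301758, fail to reject H0.


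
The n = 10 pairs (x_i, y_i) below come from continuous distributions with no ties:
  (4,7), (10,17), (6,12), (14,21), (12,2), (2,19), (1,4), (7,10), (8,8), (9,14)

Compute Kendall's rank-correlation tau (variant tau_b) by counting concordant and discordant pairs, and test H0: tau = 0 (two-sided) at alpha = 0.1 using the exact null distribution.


Step 1: Enumerate the 45 unordered pairs (i,j) with i<j and classify each by sign(x_j-x_i) * sign(y_j-y_i).
  (1,2):dx=+6,dy=+10->C; (1,3):dx=+2,dy=+5->C; (1,4):dx=+10,dy=+14->C; (1,5):dx=+8,dy=-5->D
  (1,6):dx=-2,dy=+12->D; (1,7):dx=-3,dy=-3->C; (1,8):dx=+3,dy=+3->C; (1,9):dx=+4,dy=+1->C
  (1,10):dx=+5,dy=+7->C; (2,3):dx=-4,dy=-5->C; (2,4):dx=+4,dy=+4->C; (2,5):dx=+2,dy=-15->D
  (2,6):dx=-8,dy=+2->D; (2,7):dx=-9,dy=-13->C; (2,8):dx=-3,dy=-7->C; (2,9):dx=-2,dy=-9->C
  (2,10):dx=-1,dy=-3->C; (3,4):dx=+8,dy=+9->C; (3,5):dx=+6,dy=-10->D; (3,6):dx=-4,dy=+7->D
  (3,7):dx=-5,dy=-8->C; (3,8):dx=+1,dy=-2->D; (3,9):dx=+2,dy=-4->D; (3,10):dx=+3,dy=+2->C
  (4,5):dx=-2,dy=-19->C; (4,6):dx=-12,dy=-2->C; (4,7):dx=-13,dy=-17->C; (4,8):dx=-7,dy=-11->C
  (4,9):dx=-6,dy=-13->C; (4,10):dx=-5,dy=-7->C; (5,6):dx=-10,dy=+17->D; (5,7):dx=-11,dy=+2->D
  (5,8):dx=-5,dy=+8->D; (5,9):dx=-4,dy=+6->D; (5,10):dx=-3,dy=+12->D; (6,7):dx=-1,dy=-15->C
  (6,8):dx=+5,dy=-9->D; (6,9):dx=+6,dy=-11->D; (6,10):dx=+7,dy=-5->D; (7,8):dx=+6,dy=+6->C
  (7,9):dx=+7,dy=+4->C; (7,10):dx=+8,dy=+10->C; (8,9):dx=+1,dy=-2->D; (8,10):dx=+2,dy=+4->C
  (9,10):dx=+1,dy=+6->C
Step 2: C = 28, D = 17, total pairs = 45.
Step 3: tau = (C - D)/(n(n-1)/2) = (28 - 17)/45 = 0.244444.
Step 4: Exact two-sided p-value (enumerate n! = 3628800 permutations of y under H0): p = 0.380720.
Step 5: alpha = 0.1. fail to reject H0.

tau_b = 0.2444 (C=28, D=17), p = 0.380720, fail to reject H0.


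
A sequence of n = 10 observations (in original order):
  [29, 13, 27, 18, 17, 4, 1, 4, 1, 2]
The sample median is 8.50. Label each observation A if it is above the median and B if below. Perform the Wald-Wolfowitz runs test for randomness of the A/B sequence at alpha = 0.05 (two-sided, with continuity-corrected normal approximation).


Step 1: Compute median = 8.50; label A = above, B = below.
Labels in order: AAAAABBBBB  (n_A = 5, n_B = 5)
Step 2: Count runs R = 2.
Step 3: Under H0 (random ordering), E[R] = 2*n_A*n_B/(n_A+n_B) + 1 = 2*5*5/10 + 1 = 6.0000.
        Var[R] = 2*n_A*n_B*(2*n_A*n_B - n_A - n_B) / ((n_A+n_B)^2 * (n_A+n_B-1)) = 2000/900 = 2.2222.
        SD[R] = 1.4907.
Step 4: Continuity-corrected z = (R + 0.5 - E[R]) / SD[R] = (2 + 0.5 - 6.0000) / 1.4907 = -2.3479.
Step 5: Two-sided p-value via normal approximation = 2*(1 - Phi(|z|)) = 0.018881.
Step 6: alpha = 0.05. reject H0.

R = 2, z = -2.3479, p = 0.018881, reject H0.


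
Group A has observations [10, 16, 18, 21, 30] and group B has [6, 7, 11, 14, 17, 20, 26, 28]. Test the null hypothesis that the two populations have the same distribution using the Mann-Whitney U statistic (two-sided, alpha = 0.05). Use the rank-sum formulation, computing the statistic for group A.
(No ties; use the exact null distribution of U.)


Step 1: Combine and sort all 13 observations; assign midranks.
sorted (value, group): (6,Y), (7,Y), (10,X), (11,Y), (14,Y), (16,X), (17,Y), (18,X), (20,Y), (21,X), (26,Y), (28,Y), (30,X)
ranks: 6->1, 7->2, 10->3, 11->4, 14->5, 16->6, 17->7, 18->8, 20->9, 21->10, 26->11, 28->12, 30->13
Step 2: Rank sum for X: R1 = 3 + 6 + 8 + 10 + 13 = 40.
Step 3: U_X = R1 - n1(n1+1)/2 = 40 - 5*6/2 = 40 - 15 = 25.
       U_Y = n1*n2 - U_X = 40 - 25 = 15.
Step 4: No ties, so the exact null distribution of U (based on enumerating the C(13,5) = 1287 equally likely rank assignments) gives the two-sided p-value.
Step 5: p-value = 0.523699; compare to alpha = 0.05. fail to reject H0.

U_X = 25, p = 0.523699, fail to reject H0 at alpha = 0.05.


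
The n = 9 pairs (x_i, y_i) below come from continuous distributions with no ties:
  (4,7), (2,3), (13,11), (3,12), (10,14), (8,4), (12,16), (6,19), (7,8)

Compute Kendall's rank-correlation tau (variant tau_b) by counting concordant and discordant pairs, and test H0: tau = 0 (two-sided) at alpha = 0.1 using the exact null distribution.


Step 1: Enumerate the 36 unordered pairs (i,j) with i<j and classify each by sign(x_j-x_i) * sign(y_j-y_i).
  (1,2):dx=-2,dy=-4->C; (1,3):dx=+9,dy=+4->C; (1,4):dx=-1,dy=+5->D; (1,5):dx=+6,dy=+7->C
  (1,6):dx=+4,dy=-3->D; (1,7):dx=+8,dy=+9->C; (1,8):dx=+2,dy=+12->C; (1,9):dx=+3,dy=+1->C
  (2,3):dx=+11,dy=+8->C; (2,4):dx=+1,dy=+9->C; (2,5):dx=+8,dy=+11->C; (2,6):dx=+6,dy=+1->C
  (2,7):dx=+10,dy=+13->C; (2,8):dx=+4,dy=+16->C; (2,9):dx=+5,dy=+5->C; (3,4):dx=-10,dy=+1->D
  (3,5):dx=-3,dy=+3->D; (3,6):dx=-5,dy=-7->C; (3,7):dx=-1,dy=+5->D; (3,8):dx=-7,dy=+8->D
  (3,9):dx=-6,dy=-3->C; (4,5):dx=+7,dy=+2->C; (4,6):dx=+5,dy=-8->D; (4,7):dx=+9,dy=+4->C
  (4,8):dx=+3,dy=+7->C; (4,9):dx=+4,dy=-4->D; (5,6):dx=-2,dy=-10->C; (5,7):dx=+2,dy=+2->C
  (5,8):dx=-4,dy=+5->D; (5,9):dx=-3,dy=-6->C; (6,7):dx=+4,dy=+12->C; (6,8):dx=-2,dy=+15->D
  (6,9):dx=-1,dy=+4->D; (7,8):dx=-6,dy=+3->D; (7,9):dx=-5,dy=-8->C; (8,9):dx=+1,dy=-11->D
Step 2: C = 23, D = 13, total pairs = 36.
Step 3: tau = (C - D)/(n(n-1)/2) = (23 - 13)/36 = 0.277778.
Step 4: Exact two-sided p-value (enumerate n! = 362880 permutations of y under H0): p = 0.358488.
Step 5: alpha = 0.1. fail to reject H0.

tau_b = 0.2778 (C=23, D=13), p = 0.358488, fail to reject H0.


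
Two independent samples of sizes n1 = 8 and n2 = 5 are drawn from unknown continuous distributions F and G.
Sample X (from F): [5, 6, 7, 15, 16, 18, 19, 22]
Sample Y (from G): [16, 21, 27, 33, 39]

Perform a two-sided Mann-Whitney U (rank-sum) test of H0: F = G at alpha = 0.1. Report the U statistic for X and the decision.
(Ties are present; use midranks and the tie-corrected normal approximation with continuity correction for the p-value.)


Step 1: Combine and sort all 13 observations; assign midranks.
sorted (value, group): (5,X), (6,X), (7,X), (15,X), (16,X), (16,Y), (18,X), (19,X), (21,Y), (22,X), (27,Y), (33,Y), (39,Y)
ranks: 5->1, 6->2, 7->3, 15->4, 16->5.5, 16->5.5, 18->7, 19->8, 21->9, 22->10, 27->11, 33->12, 39->13
Step 2: Rank sum for X: R1 = 1 + 2 + 3 + 4 + 5.5 + 7 + 8 + 10 = 40.5.
Step 3: U_X = R1 - n1(n1+1)/2 = 40.5 - 8*9/2 = 40.5 - 36 = 4.5.
       U_Y = n1*n2 - U_X = 40 - 4.5 = 35.5.
Step 4: Ties are present, so use the tie-corrected normal approximation (with continuity correction) for the p-value.
Step 5: p-value = 0.027892; compare to alpha = 0.1. reject H0.

U_X = 4.5, p = 0.027892, reject H0 at alpha = 0.1.


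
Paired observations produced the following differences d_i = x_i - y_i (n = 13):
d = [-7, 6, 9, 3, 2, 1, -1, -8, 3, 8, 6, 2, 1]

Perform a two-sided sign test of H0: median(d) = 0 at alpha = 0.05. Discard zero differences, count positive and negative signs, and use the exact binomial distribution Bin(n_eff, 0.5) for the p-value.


Step 1: Discard zero differences. Original n = 13; n_eff = number of nonzero differences = 13.
Nonzero differences (with sign): -7, +6, +9, +3, +2, +1, -1, -8, +3, +8, +6, +2, +1
Step 2: Count signs: positive = 10, negative = 3.
Step 3: Under H0: P(positive) = 0.5, so the number of positives S ~ Bin(13, 0.5).
Step 4: Two-sided exact p-value = sum of Bin(13,0.5) probabilities at or below the observed probability = 0.092285.
Step 5: alpha = 0.05. fail to reject H0.

n_eff = 13, pos = 10, neg = 3, p = 0.092285, fail to reject H0.


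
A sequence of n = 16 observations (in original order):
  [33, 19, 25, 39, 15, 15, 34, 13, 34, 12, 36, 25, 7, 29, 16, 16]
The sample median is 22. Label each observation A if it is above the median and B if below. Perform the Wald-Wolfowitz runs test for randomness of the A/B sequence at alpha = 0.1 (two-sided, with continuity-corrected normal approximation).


Step 1: Compute median = 22; label A = above, B = below.
Labels in order: ABAABBABABAABABB  (n_A = 8, n_B = 8)
Step 2: Count runs R = 12.
Step 3: Under H0 (random ordering), E[R] = 2*n_A*n_B/(n_A+n_B) + 1 = 2*8*8/16 + 1 = 9.0000.
        Var[R] = 2*n_A*n_B*(2*n_A*n_B - n_A - n_B) / ((n_A+n_B)^2 * (n_A+n_B-1)) = 14336/3840 = 3.7333.
        SD[R] = 1.9322.
Step 4: Continuity-corrected z = (R - 0.5 - E[R]) / SD[R] = (12 - 0.5 - 9.0000) / 1.9322 = 1.2939.
Step 5: Two-sided p-value via normal approximation = 2*(1 - Phi(|z|)) = 0.195709.
Step 6: alpha = 0.1. fail to reject H0.

R = 12, z = 1.2939, p = 0.195709, fail to reject H0.


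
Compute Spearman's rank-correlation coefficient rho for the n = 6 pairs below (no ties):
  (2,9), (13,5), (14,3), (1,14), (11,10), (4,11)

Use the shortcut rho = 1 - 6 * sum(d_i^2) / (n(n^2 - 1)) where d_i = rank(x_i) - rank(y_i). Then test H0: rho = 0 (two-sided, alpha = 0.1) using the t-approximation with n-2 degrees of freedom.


Step 1: Rank x and y separately (midranks; no ties here).
rank(x): 2->2, 13->5, 14->6, 1->1, 11->4, 4->3
rank(y): 9->3, 5->2, 3->1, 14->6, 10->4, 11->5
Step 2: d_i = R_x(i) - R_y(i); compute d_i^2.
  (2-3)^2=1, (5-2)^2=9, (6-1)^2=25, (1-6)^2=25, (4-4)^2=0, (3-5)^2=4
sum(d^2) = 64.
Step 3: rho = 1 - 6*64 / (6*(6^2 - 1)) = 1 - 384/210 = -0.828571.
Step 4: Under H0, t = rho * sqrt((n-2)/(1-rho^2)) = -2.9598 ~ t(4).
Step 5: Two-sided p-value from the t-distribution with 4 df = 0.041563.
Step 6: alpha = 0.1. reject H0.

rho = -0.8286, p = 0.041563, reject H0 at alpha = 0.1.


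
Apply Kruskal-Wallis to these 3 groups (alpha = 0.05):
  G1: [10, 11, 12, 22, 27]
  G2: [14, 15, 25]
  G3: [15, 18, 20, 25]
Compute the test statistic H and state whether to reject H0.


Step 1: Combine all N = 12 observations and assign midranks.
sorted (value, group, rank): (10,G1,1), (11,G1,2), (12,G1,3), (14,G2,4), (15,G2,5.5), (15,G3,5.5), (18,G3,7), (20,G3,8), (22,G1,9), (25,G2,10.5), (25,G3,10.5), (27,G1,12)
Step 2: Sum ranks within each group.
R_1 = 27 (n_1 = 5)
R_2 = 20 (n_2 = 3)
R_3 = 31 (n_3 = 4)
Step 3: H = 12/(N(N+1)) * sum(R_i^2/n_i) - 3(N+1)
     = 12/(12*13) * (27^2/5 + 20^2/3 + 31^2/4) - 3*13
     = 0.076923 * 519.383 - 39
     = 0.952564.
Step 4: Ties present; correction factor C = 1 - 12/(12^3 - 12) = 0.993007. Corrected H = 0.952564 / 0.993007 = 0.959272.
Step 5: Under H0, H ~ chi^2(2); p-value = 0.619009.
Step 6: alpha = 0.05. fail to reject H0.

H = 0.9593, df = 2, p = 0.619009, fail to reject H0.


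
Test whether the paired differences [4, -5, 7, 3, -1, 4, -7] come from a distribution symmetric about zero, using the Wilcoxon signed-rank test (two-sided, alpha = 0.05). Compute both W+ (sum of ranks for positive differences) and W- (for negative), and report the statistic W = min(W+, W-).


Step 1: Drop any zero differences (none here) and take |d_i|.
|d| = [4, 5, 7, 3, 1, 4, 7]
Step 2: Midrank |d_i| (ties get averaged ranks).
ranks: |4|->3.5, |5|->5, |7|->6.5, |3|->2, |1|->1, |4|->3.5, |7|->6.5
Step 3: Attach original signs; sum ranks with positive sign and with negative sign.
W+ = 3.5 + 6.5 + 2 + 3.5 = 15.5
W- = 5 + 1 + 6.5 = 12.5
(Check: W+ + W- = 28 should equal n(n+1)/2 = 28.)
Step 4: Test statistic W = min(W+, W-) = 12.5.
Step 5: Ties in |d|, so use the tie-corrected normal approximation.
        E[W] = n(n+1)/4 = 7*8/4 = 14.
        Tie groups: |d|=4 (t=2), |d|=7 (t=2); sum(t^3 - t) = 12.
        Var[W] = n(n+1)(2n+1)/24 - sum(t^3-t)/48 = 840/24 - 12/48 = 34.75.
        z = (W - E[W]) / sqrt(Var[W]) = (12.5 - 14) / 5.8949 = -0.2545.
        Two-sided p = 2*Phi(z) = 0.799143.
Step 6: alpha = 0.05. fail to reject H0.

W+ = 15.5, W- = 12.5, W = min = 12.5, p = 0.799143, fail to reject H0.


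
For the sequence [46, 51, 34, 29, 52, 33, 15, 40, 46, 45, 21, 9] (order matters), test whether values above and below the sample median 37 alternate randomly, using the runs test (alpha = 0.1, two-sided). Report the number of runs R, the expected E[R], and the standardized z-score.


Step 1: Compute median = 37; label A = above, B = below.
Labels in order: AABBABBAAABB  (n_A = 6, n_B = 6)
Step 2: Count runs R = 6.
Step 3: Under H0 (random ordering), E[R] = 2*n_A*n_B/(n_A+n_B) + 1 = 2*6*6/12 + 1 = 7.0000.
        Var[R] = 2*n_A*n_B*(2*n_A*n_B - n_A - n_B) / ((n_A+n_B)^2 * (n_A+n_B-1)) = 4320/1584 = 2.7273.
        SD[R] = 1.6514.
Step 4: Continuity-corrected z = (R + 0.5 - E[R]) / SD[R] = (6 + 0.5 - 7.0000) / 1.6514 = -0.3028.
Step 5: Two-sided p-value via normal approximation = 2*(1 - Phi(|z|)) = 0.762069.
Step 6: alpha = 0.1. fail to reject H0.

R = 6, z = -0.3028, p = 0.762069, fail to reject H0.


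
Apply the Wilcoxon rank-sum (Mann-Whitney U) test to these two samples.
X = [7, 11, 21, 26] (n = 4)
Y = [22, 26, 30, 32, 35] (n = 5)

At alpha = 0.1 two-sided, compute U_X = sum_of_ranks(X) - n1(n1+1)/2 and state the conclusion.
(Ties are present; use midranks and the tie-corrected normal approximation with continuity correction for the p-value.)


Step 1: Combine and sort all 9 observations; assign midranks.
sorted (value, group): (7,X), (11,X), (21,X), (22,Y), (26,X), (26,Y), (30,Y), (32,Y), (35,Y)
ranks: 7->1, 11->2, 21->3, 22->4, 26->5.5, 26->5.5, 30->7, 32->8, 35->9
Step 2: Rank sum for X: R1 = 1 + 2 + 3 + 5.5 = 11.5.
Step 3: U_X = R1 - n1(n1+1)/2 = 11.5 - 4*5/2 = 11.5 - 10 = 1.5.
       U_Y = n1*n2 - U_X = 20 - 1.5 = 18.5.
Step 4: Ties are present, so use the tie-corrected normal approximation (with continuity correction) for the p-value.
Step 5: p-value = 0.049090; compare to alpha = 0.1. reject H0.

U_X = 1.5, p = 0.049090, reject H0 at alpha = 0.1.


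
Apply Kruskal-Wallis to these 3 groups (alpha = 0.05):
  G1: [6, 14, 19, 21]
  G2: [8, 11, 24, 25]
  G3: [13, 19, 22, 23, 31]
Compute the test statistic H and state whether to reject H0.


Step 1: Combine all N = 13 observations and assign midranks.
sorted (value, group, rank): (6,G1,1), (8,G2,2), (11,G2,3), (13,G3,4), (14,G1,5), (19,G1,6.5), (19,G3,6.5), (21,G1,8), (22,G3,9), (23,G3,10), (24,G2,11), (25,G2,12), (31,G3,13)
Step 2: Sum ranks within each group.
R_1 = 20.5 (n_1 = 4)
R_2 = 28 (n_2 = 4)
R_3 = 42.5 (n_3 = 5)
Step 3: H = 12/(N(N+1)) * sum(R_i^2/n_i) - 3(N+1)
     = 12/(13*14) * (20.5^2/4 + 28^2/4 + 42.5^2/5) - 3*14
     = 0.065934 * 662.312 - 42
     = 1.668956.
Step 4: Ties present; correction factor C = 1 - 6/(13^3 - 13) = 0.997253. Corrected H = 1.668956 / 0.997253 = 1.673554.
Step 5: Under H0, H ~ chi^2(2); p-value = 0.433104.
Step 6: alpha = 0.05. fail to reject H0.

H = 1.6736, df = 2, p = 0.433104, fail to reject H0.


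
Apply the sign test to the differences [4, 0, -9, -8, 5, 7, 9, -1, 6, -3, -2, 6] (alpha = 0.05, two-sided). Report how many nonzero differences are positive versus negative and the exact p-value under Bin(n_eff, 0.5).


Step 1: Discard zero differences. Original n = 12; n_eff = number of nonzero differences = 11.
Nonzero differences (with sign): +4, -9, -8, +5, +7, +9, -1, +6, -3, -2, +6
Step 2: Count signs: positive = 6, negative = 5.
Step 3: Under H0: P(positive) = 0.5, so the number of positives S ~ Bin(11, 0.5).
Step 4: Two-sided exact p-value = sum of Bin(11,0.5) probabilities at or below the observed probability = 1.000000.
Step 5: alpha = 0.05. fail to reject H0.

n_eff = 11, pos = 6, neg = 5, p = 1.000000, fail to reject H0.


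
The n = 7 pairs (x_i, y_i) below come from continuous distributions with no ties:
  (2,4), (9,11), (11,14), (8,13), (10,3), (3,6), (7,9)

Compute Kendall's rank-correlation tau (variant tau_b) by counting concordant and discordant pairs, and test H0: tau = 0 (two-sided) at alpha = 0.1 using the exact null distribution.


Step 1: Enumerate the 21 unordered pairs (i,j) with i<j and classify each by sign(x_j-x_i) * sign(y_j-y_i).
  (1,2):dx=+7,dy=+7->C; (1,3):dx=+9,dy=+10->C; (1,4):dx=+6,dy=+9->C; (1,5):dx=+8,dy=-1->D
  (1,6):dx=+1,dy=+2->C; (1,7):dx=+5,dy=+5->C; (2,3):dx=+2,dy=+3->C; (2,4):dx=-1,dy=+2->D
  (2,5):dx=+1,dy=-8->D; (2,6):dx=-6,dy=-5->C; (2,7):dx=-2,dy=-2->C; (3,4):dx=-3,dy=-1->C
  (3,5):dx=-1,dy=-11->C; (3,6):dx=-8,dy=-8->C; (3,7):dx=-4,dy=-5->C; (4,5):dx=+2,dy=-10->D
  (4,6):dx=-5,dy=-7->C; (4,7):dx=-1,dy=-4->C; (5,6):dx=-7,dy=+3->D; (5,7):dx=-3,dy=+6->D
  (6,7):dx=+4,dy=+3->C
Step 2: C = 15, D = 6, total pairs = 21.
Step 3: tau = (C - D)/(n(n-1)/2) = (15 - 6)/21 = 0.428571.
Step 4: Exact two-sided p-value (enumerate n! = 5040 permutations of y under H0): p = 0.238889.
Step 5: alpha = 0.1. fail to reject H0.

tau_b = 0.4286 (C=15, D=6), p = 0.238889, fail to reject H0.


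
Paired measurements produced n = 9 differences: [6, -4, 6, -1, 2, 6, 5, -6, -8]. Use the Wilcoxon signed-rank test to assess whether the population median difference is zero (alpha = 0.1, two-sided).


Step 1: Drop any zero differences (none here) and take |d_i|.
|d| = [6, 4, 6, 1, 2, 6, 5, 6, 8]
Step 2: Midrank |d_i| (ties get averaged ranks).
ranks: |6|->6.5, |4|->3, |6|->6.5, |1|->1, |2|->2, |6|->6.5, |5|->4, |6|->6.5, |8|->9
Step 3: Attach original signs; sum ranks with positive sign and with negative sign.
W+ = 6.5 + 6.5 + 2 + 6.5 + 4 = 25.5
W- = 3 + 1 + 6.5 + 9 = 19.5
(Check: W+ + W- = 45 should equal n(n+1)/2 = 45.)
Step 4: Test statistic W = min(W+, W-) = 19.5.
Step 5: Ties in |d|, so use the tie-corrected normal approximation.
        E[W] = n(n+1)/4 = 9*10/4 = 22.5.
        Tie groups: |d|=6 (t=4); sum(t^3 - t) = 60.
        Var[W] = n(n+1)(2n+1)/24 - sum(t^3-t)/48 = 1710/24 - 60/48 = 70.
        z = (W - E[W]) / sqrt(Var[W]) = (19.5 - 22.5) / 8.3666 = -0.3586.
        Two-sided p = 2*Phi(z) = 0.719918.
Step 6: alpha = 0.1. fail to reject H0.

W+ = 25.5, W- = 19.5, W = min = 19.5, p = 0.719918, fail to reject H0.


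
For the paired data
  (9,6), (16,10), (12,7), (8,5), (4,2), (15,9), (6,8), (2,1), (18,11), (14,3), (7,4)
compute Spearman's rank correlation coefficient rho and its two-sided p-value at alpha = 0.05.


Step 1: Rank x and y separately (midranks; no ties here).
rank(x): 9->6, 16->10, 12->7, 8->5, 4->2, 15->9, 6->3, 2->1, 18->11, 14->8, 7->4
rank(y): 6->6, 10->10, 7->7, 5->5, 2->2, 9->9, 8->8, 1->1, 11->11, 3->3, 4->4
Step 2: d_i = R_x(i) - R_y(i); compute d_i^2.
  (6-6)^2=0, (10-10)^2=0, (7-7)^2=0, (5-5)^2=0, (2-2)^2=0, (9-9)^2=0, (3-8)^2=25, (1-1)^2=0, (11-11)^2=0, (8-3)^2=25, (4-4)^2=0
sum(d^2) = 50.
Step 3: rho = 1 - 6*50 / (11*(11^2 - 1)) = 1 - 300/1320 = 0.772727.
Step 4: Under H0, t = rho * sqrt((n-2)/(1-rho^2)) = 3.6522 ~ t(9).
Step 5: Two-sided p-value from the t-distribution with 9 df = 0.005299.
Step 6: alpha = 0.05. reject H0.

rho = 0.7727, p = 0.005299, reject H0 at alpha = 0.05.


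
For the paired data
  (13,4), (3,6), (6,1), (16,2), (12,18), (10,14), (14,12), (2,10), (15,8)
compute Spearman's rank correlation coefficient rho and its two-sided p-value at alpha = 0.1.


Step 1: Rank x and y separately (midranks; no ties here).
rank(x): 13->6, 3->2, 6->3, 16->9, 12->5, 10->4, 14->7, 2->1, 15->8
rank(y): 4->3, 6->4, 1->1, 2->2, 18->9, 14->8, 12->7, 10->6, 8->5
Step 2: d_i = R_x(i) - R_y(i); compute d_i^2.
  (6-3)^2=9, (2-4)^2=4, (3-1)^2=4, (9-2)^2=49, (5-9)^2=16, (4-8)^2=16, (7-7)^2=0, (1-6)^2=25, (8-5)^2=9
sum(d^2) = 132.
Step 3: rho = 1 - 6*132 / (9*(9^2 - 1)) = 1 - 792/720 = -0.100000.
Step 4: Under H0, t = rho * sqrt((n-2)/(1-rho^2)) = -0.2659 ~ t(7).
Step 5: Two-sided p-value from the t-distribution with 7 df = 0.797972.
Step 6: alpha = 0.1. fail to reject H0.

rho = -0.1000, p = 0.797972, fail to reject H0 at alpha = 0.1.


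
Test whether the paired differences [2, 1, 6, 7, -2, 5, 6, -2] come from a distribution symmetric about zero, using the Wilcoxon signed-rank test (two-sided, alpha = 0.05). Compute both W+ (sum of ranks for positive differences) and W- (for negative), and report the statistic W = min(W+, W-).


Step 1: Drop any zero differences (none here) and take |d_i|.
|d| = [2, 1, 6, 7, 2, 5, 6, 2]
Step 2: Midrank |d_i| (ties get averaged ranks).
ranks: |2|->3, |1|->1, |6|->6.5, |7|->8, |2|->3, |5|->5, |6|->6.5, |2|->3
Step 3: Attach original signs; sum ranks with positive sign and with negative sign.
W+ = 3 + 1 + 6.5 + 8 + 5 + 6.5 = 30
W- = 3 + 3 = 6
(Check: W+ + W- = 36 should equal n(n+1)/2 = 36.)
Step 4: Test statistic W = min(W+, W-) = 6.
Step 5: Ties in |d|, so use the tie-corrected normal approximation.
        E[W] = n(n+1)/4 = 8*9/4 = 18.
        Tie groups: |d|=2 (t=3), |d|=6 (t=2); sum(t^3 - t) = 30.
        Var[W] = n(n+1)(2n+1)/24 - sum(t^3-t)/48 = 1224/24 - 30/48 = 50.375.
        z = (W - E[W]) / sqrt(Var[W]) = (6 - 18) / 7.0975 = -1.6907.
        Two-sided p = 2*Phi(z) = 0.090889.
Step 6: alpha = 0.05. fail to reject H0.

W+ = 30, W- = 6, W = min = 6, p = 0.090889, fail to reject H0.


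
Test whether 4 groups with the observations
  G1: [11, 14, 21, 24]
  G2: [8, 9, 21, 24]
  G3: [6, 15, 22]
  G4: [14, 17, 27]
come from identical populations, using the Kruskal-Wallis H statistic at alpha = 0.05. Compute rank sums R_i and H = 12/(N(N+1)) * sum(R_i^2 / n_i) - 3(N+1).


Step 1: Combine all N = 14 observations and assign midranks.
sorted (value, group, rank): (6,G3,1), (8,G2,2), (9,G2,3), (11,G1,4), (14,G1,5.5), (14,G4,5.5), (15,G3,7), (17,G4,8), (21,G1,9.5), (21,G2,9.5), (22,G3,11), (24,G1,12.5), (24,G2,12.5), (27,G4,14)
Step 2: Sum ranks within each group.
R_1 = 31.5 (n_1 = 4)
R_2 = 27 (n_2 = 4)
R_3 = 19 (n_3 = 3)
R_4 = 27.5 (n_4 = 3)
Step 3: H = 12/(N(N+1)) * sum(R_i^2/n_i) - 3(N+1)
     = 12/(14*15) * (31.5^2/4 + 27^2/4 + 19^2/3 + 27.5^2/3) - 3*15
     = 0.057143 * 802.729 - 45
     = 0.870238.
Step 4: Ties present; correction factor C = 1 - 18/(14^3 - 14) = 0.993407. Corrected H = 0.870238 / 0.993407 = 0.876014.
Step 5: Under H0, H ~ chi^2(3); p-value = 0.831212.
Step 6: alpha = 0.05. fail to reject H0.

H = 0.8760, df = 3, p = 0.831212, fail to reject H0.


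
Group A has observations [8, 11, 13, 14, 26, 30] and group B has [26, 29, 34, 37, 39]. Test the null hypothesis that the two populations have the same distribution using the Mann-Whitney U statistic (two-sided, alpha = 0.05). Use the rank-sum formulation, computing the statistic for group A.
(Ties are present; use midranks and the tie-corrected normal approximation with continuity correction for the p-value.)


Step 1: Combine and sort all 11 observations; assign midranks.
sorted (value, group): (8,X), (11,X), (13,X), (14,X), (26,X), (26,Y), (29,Y), (30,X), (34,Y), (37,Y), (39,Y)
ranks: 8->1, 11->2, 13->3, 14->4, 26->5.5, 26->5.5, 29->7, 30->8, 34->9, 37->10, 39->11
Step 2: Rank sum for X: R1 = 1 + 2 + 3 + 4 + 5.5 + 8 = 23.5.
Step 3: U_X = R1 - n1(n1+1)/2 = 23.5 - 6*7/2 = 23.5 - 21 = 2.5.
       U_Y = n1*n2 - U_X = 30 - 2.5 = 27.5.
Step 4: Ties are present, so use the tie-corrected normal approximation (with continuity correction) for the p-value.
Step 5: p-value = 0.028100; compare to alpha = 0.05. reject H0.

U_X = 2.5, p = 0.028100, reject H0 at alpha = 0.05.


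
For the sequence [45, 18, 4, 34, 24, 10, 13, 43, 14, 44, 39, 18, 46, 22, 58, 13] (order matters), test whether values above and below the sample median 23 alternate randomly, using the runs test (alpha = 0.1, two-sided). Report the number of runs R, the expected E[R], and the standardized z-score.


Step 1: Compute median = 23; label A = above, B = below.
Labels in order: ABBAABBABAABABAB  (n_A = 8, n_B = 8)
Step 2: Count runs R = 12.
Step 3: Under H0 (random ordering), E[R] = 2*n_A*n_B/(n_A+n_B) + 1 = 2*8*8/16 + 1 = 9.0000.
        Var[R] = 2*n_A*n_B*(2*n_A*n_B - n_A - n_B) / ((n_A+n_B)^2 * (n_A+n_B-1)) = 14336/3840 = 3.7333.
        SD[R] = 1.9322.
Step 4: Continuity-corrected z = (R - 0.5 - E[R]) / SD[R] = (12 - 0.5 - 9.0000) / 1.9322 = 1.2939.
Step 5: Two-sided p-value via normal approximation = 2*(1 - Phi(|z|)) = 0.195709.
Step 6: alpha = 0.1. fail to reject H0.

R = 12, z = 1.2939, p = 0.195709, fail to reject H0.


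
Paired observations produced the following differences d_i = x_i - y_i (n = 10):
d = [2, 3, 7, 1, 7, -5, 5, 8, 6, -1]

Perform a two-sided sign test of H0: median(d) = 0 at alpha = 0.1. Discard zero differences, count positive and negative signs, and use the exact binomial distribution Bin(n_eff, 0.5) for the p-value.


Step 1: Discard zero differences. Original n = 10; n_eff = number of nonzero differences = 10.
Nonzero differences (with sign): +2, +3, +7, +1, +7, -5, +5, +8, +6, -1
Step 2: Count signs: positive = 8, negative = 2.
Step 3: Under H0: P(positive) = 0.5, so the number of positives S ~ Bin(10, 0.5).
Step 4: Two-sided exact p-value = sum of Bin(10,0.5) probabilities at or below the observed probability = 0.109375.
Step 5: alpha = 0.1. fail to reject H0.

n_eff = 10, pos = 8, neg = 2, p = 0.109375, fail to reject H0.


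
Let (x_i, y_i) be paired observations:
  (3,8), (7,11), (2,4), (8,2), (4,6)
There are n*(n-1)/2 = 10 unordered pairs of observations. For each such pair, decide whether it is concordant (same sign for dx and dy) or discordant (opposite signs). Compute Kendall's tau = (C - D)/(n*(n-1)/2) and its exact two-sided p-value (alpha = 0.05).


Step 1: Enumerate the 10 unordered pairs (i,j) with i<j and classify each by sign(x_j-x_i) * sign(y_j-y_i).
  (1,2):dx=+4,dy=+3->C; (1,3):dx=-1,dy=-4->C; (1,4):dx=+5,dy=-6->D; (1,5):dx=+1,dy=-2->D
  (2,3):dx=-5,dy=-7->C; (2,4):dx=+1,dy=-9->D; (2,5):dx=-3,dy=-5->C; (3,4):dx=+6,dy=-2->D
  (3,5):dx=+2,dy=+2->C; (4,5):dx=-4,dy=+4->D
Step 2: C = 5, D = 5, total pairs = 10.
Step 3: tau = (C - D)/(n(n-1)/2) = (5 - 5)/10 = 0.000000.
Step 4: Exact two-sided p-value (enumerate n! = 120 permutations of y under H0): p = 1.000000.
Step 5: alpha = 0.05. fail to reject H0.

tau_b = 0.0000 (C=5, D=5), p = 1.000000, fail to reject H0.


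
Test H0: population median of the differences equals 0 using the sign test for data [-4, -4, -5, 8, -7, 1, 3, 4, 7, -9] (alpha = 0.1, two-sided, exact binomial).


Step 1: Discard zero differences. Original n = 10; n_eff = number of nonzero differences = 10.
Nonzero differences (with sign): -4, -4, -5, +8, -7, +1, +3, +4, +7, -9
Step 2: Count signs: positive = 5, negative = 5.
Step 3: Under H0: P(positive) = 0.5, so the number of positives S ~ Bin(10, 0.5).
Step 4: Two-sided exact p-value = sum of Bin(10,0.5) probabilities at or below the observed probability = 1.000000.
Step 5: alpha = 0.1. fail to reject H0.

n_eff = 10, pos = 5, neg = 5, p = 1.000000, fail to reject H0.


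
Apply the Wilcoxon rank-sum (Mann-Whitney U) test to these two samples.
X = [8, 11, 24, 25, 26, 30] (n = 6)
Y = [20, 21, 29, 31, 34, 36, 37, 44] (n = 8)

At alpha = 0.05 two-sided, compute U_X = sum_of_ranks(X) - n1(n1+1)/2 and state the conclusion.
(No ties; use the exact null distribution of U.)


Step 1: Combine and sort all 14 observations; assign midranks.
sorted (value, group): (8,X), (11,X), (20,Y), (21,Y), (24,X), (25,X), (26,X), (29,Y), (30,X), (31,Y), (34,Y), (36,Y), (37,Y), (44,Y)
ranks: 8->1, 11->2, 20->3, 21->4, 24->5, 25->6, 26->7, 29->8, 30->9, 31->10, 34->11, 36->12, 37->13, 44->14
Step 2: Rank sum for X: R1 = 1 + 2 + 5 + 6 + 7 + 9 = 30.
Step 3: U_X = R1 - n1(n1+1)/2 = 30 - 6*7/2 = 30 - 21 = 9.
       U_Y = n1*n2 - U_X = 48 - 9 = 39.
Step 4: No ties, so the exact null distribution of U (based on enumerating the C(14,6) = 3003 equally likely rank assignments) gives the two-sided p-value.
Step 5: p-value = 0.059274; compare to alpha = 0.05. fail to reject H0.

U_X = 9, p = 0.059274, fail to reject H0 at alpha = 0.05.


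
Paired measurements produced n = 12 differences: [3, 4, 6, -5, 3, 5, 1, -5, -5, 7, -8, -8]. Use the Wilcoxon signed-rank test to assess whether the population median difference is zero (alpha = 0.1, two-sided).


Step 1: Drop any zero differences (none here) and take |d_i|.
|d| = [3, 4, 6, 5, 3, 5, 1, 5, 5, 7, 8, 8]
Step 2: Midrank |d_i| (ties get averaged ranks).
ranks: |3|->2.5, |4|->4, |6|->9, |5|->6.5, |3|->2.5, |5|->6.5, |1|->1, |5|->6.5, |5|->6.5, |7|->10, |8|->11.5, |8|->11.5
Step 3: Attach original signs; sum ranks with positive sign and with negative sign.
W+ = 2.5 + 4 + 9 + 2.5 + 6.5 + 1 + 10 = 35.5
W- = 6.5 + 6.5 + 6.5 + 11.5 + 11.5 = 42.5
(Check: W+ + W- = 78 should equal n(n+1)/2 = 78.)
Step 4: Test statistic W = min(W+, W-) = 35.5.
Step 5: Ties in |d|, so use the tie-corrected normal approximation.
        E[W] = n(n+1)/4 = 12*13/4 = 39.
        Tie groups: |d|=3 (t=2), |d|=5 (t=4), |d|=8 (t=2); sum(t^3 - t) = 72.
        Var[W] = n(n+1)(2n+1)/24 - sum(t^3-t)/48 = 3900/24 - 72/48 = 161.
        z = (W - E[W]) / sqrt(Var[W]) = (35.5 - 39) / 12.6886 = -0.2758.
        Two-sided p = 2*Phi(z) = 0.782672.
Step 6: alpha = 0.1. fail to reject H0.

W+ = 35.5, W- = 42.5, W = min = 35.5, p = 0.782672, fail to reject H0.


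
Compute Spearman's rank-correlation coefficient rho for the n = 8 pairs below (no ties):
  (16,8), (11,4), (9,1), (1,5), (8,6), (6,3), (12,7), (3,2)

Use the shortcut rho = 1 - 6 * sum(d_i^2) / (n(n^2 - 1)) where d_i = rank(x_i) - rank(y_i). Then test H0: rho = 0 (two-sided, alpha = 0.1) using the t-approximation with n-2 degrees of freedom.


Step 1: Rank x and y separately (midranks; no ties here).
rank(x): 16->8, 11->6, 9->5, 1->1, 8->4, 6->3, 12->7, 3->2
rank(y): 8->8, 4->4, 1->1, 5->5, 6->6, 3->3, 7->7, 2->2
Step 2: d_i = R_x(i) - R_y(i); compute d_i^2.
  (8-8)^2=0, (6-4)^2=4, (5-1)^2=16, (1-5)^2=16, (4-6)^2=4, (3-3)^2=0, (7-7)^2=0, (2-2)^2=0
sum(d^2) = 40.
Step 3: rho = 1 - 6*40 / (8*(8^2 - 1)) = 1 - 240/504 = 0.523810.
Step 4: Under H0, t = rho * sqrt((n-2)/(1-rho^2)) = 1.5062 ~ t(6).
Step 5: Two-sided p-value from the t-distribution with 6 df = 0.182721.
Step 6: alpha = 0.1. fail to reject H0.

rho = 0.5238, p = 0.182721, fail to reject H0 at alpha = 0.1.


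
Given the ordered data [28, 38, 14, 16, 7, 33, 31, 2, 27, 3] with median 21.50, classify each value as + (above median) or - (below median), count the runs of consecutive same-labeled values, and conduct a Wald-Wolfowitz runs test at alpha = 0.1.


Step 1: Compute median = 21.50; label A = above, B = below.
Labels in order: AABBBAABAB  (n_A = 5, n_B = 5)
Step 2: Count runs R = 6.
Step 3: Under H0 (random ordering), E[R] = 2*n_A*n_B/(n_A+n_B) + 1 = 2*5*5/10 + 1 = 6.0000.
        Var[R] = 2*n_A*n_B*(2*n_A*n_B - n_A - n_B) / ((n_A+n_B)^2 * (n_A+n_B-1)) = 2000/900 = 2.2222.
        SD[R] = 1.4907.
Step 4: R = E[R], so z = 0 with no continuity correction.
Step 5: Two-sided p-value via normal approximation = 2*(1 - Phi(|z|)) = 1.000000.
Step 6: alpha = 0.1. fail to reject H0.

R = 6, z = 0.0000, p = 1.000000, fail to reject H0.


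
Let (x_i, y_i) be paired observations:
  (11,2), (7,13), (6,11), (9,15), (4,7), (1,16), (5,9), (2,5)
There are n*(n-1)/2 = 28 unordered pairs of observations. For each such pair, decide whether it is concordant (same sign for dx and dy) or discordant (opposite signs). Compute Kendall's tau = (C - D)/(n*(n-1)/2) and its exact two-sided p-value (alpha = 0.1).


Step 1: Enumerate the 28 unordered pairs (i,j) with i<j and classify each by sign(x_j-x_i) * sign(y_j-y_i).
  (1,2):dx=-4,dy=+11->D; (1,3):dx=-5,dy=+9->D; (1,4):dx=-2,dy=+13->D; (1,5):dx=-7,dy=+5->D
  (1,6):dx=-10,dy=+14->D; (1,7):dx=-6,dy=+7->D; (1,8):dx=-9,dy=+3->D; (2,3):dx=-1,dy=-2->C
  (2,4):dx=+2,dy=+2->C; (2,5):dx=-3,dy=-6->C; (2,6):dx=-6,dy=+3->D; (2,7):dx=-2,dy=-4->C
  (2,8):dx=-5,dy=-8->C; (3,4):dx=+3,dy=+4->C; (3,5):dx=-2,dy=-4->C; (3,6):dx=-5,dy=+5->D
  (3,7):dx=-1,dy=-2->C; (3,8):dx=-4,dy=-6->C; (4,5):dx=-5,dy=-8->C; (4,6):dx=-8,dy=+1->D
  (4,7):dx=-4,dy=-6->C; (4,8):dx=-7,dy=-10->C; (5,6):dx=-3,dy=+9->D; (5,7):dx=+1,dy=+2->C
  (5,8):dx=-2,dy=-2->C; (6,7):dx=+4,dy=-7->D; (6,8):dx=+1,dy=-11->D; (7,8):dx=-3,dy=-4->C
Step 2: C = 15, D = 13, total pairs = 28.
Step 3: tau = (C - D)/(n(n-1)/2) = (15 - 13)/28 = 0.071429.
Step 4: Exact two-sided p-value (enumerate n! = 40320 permutations of y under H0): p = 0.904861.
Step 5: alpha = 0.1. fail to reject H0.

tau_b = 0.0714 (C=15, D=13), p = 0.904861, fail to reject H0.


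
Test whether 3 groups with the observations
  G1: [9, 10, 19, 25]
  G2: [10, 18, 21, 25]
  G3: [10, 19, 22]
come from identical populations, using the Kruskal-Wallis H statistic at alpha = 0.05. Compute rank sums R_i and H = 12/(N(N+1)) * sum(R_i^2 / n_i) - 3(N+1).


Step 1: Combine all N = 11 observations and assign midranks.
sorted (value, group, rank): (9,G1,1), (10,G1,3), (10,G2,3), (10,G3,3), (18,G2,5), (19,G1,6.5), (19,G3,6.5), (21,G2,8), (22,G3,9), (25,G1,10.5), (25,G2,10.5)
Step 2: Sum ranks within each group.
R_1 = 21 (n_1 = 4)
R_2 = 26.5 (n_2 = 4)
R_3 = 18.5 (n_3 = 3)
Step 3: H = 12/(N(N+1)) * sum(R_i^2/n_i) - 3(N+1)
     = 12/(11*12) * (21^2/4 + 26.5^2/4 + 18.5^2/3) - 3*12
     = 0.090909 * 399.896 - 36
     = 0.354167.
Step 4: Ties present; correction factor C = 1 - 36/(11^3 - 11) = 0.972727. Corrected H = 0.354167 / 0.972727 = 0.364097.
Step 5: Under H0, H ~ chi^2(2); p-value = 0.833561.
Step 6: alpha = 0.05. fail to reject H0.

H = 0.3641, df = 2, p = 0.833561, fail to reject H0.


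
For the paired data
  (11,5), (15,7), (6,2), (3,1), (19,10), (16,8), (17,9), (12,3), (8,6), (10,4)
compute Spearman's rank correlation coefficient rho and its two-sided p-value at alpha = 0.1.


Step 1: Rank x and y separately (midranks; no ties here).
rank(x): 11->5, 15->7, 6->2, 3->1, 19->10, 16->8, 17->9, 12->6, 8->3, 10->4
rank(y): 5->5, 7->7, 2->2, 1->1, 10->10, 8->8, 9->9, 3->3, 6->6, 4->4
Step 2: d_i = R_x(i) - R_y(i); compute d_i^2.
  (5-5)^2=0, (7-7)^2=0, (2-2)^2=0, (1-1)^2=0, (10-10)^2=0, (8-8)^2=0, (9-9)^2=0, (6-3)^2=9, (3-6)^2=9, (4-4)^2=0
sum(d^2) = 18.
Step 3: rho = 1 - 6*18 / (10*(10^2 - 1)) = 1 - 108/990 = 0.890909.
Step 4: Under H0, t = rho * sqrt((n-2)/(1-rho^2)) = 5.5482 ~ t(8).
Step 5: Two-sided p-value from the t-distribution with 8 df = 0.000542.
Step 6: alpha = 0.1. reject H0.

rho = 0.8909, p = 0.000542, reject H0 at alpha = 0.1.


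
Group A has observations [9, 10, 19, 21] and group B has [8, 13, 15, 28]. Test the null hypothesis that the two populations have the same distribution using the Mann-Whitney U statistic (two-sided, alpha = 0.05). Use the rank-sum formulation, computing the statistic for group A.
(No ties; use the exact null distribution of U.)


Step 1: Combine and sort all 8 observations; assign midranks.
sorted (value, group): (8,Y), (9,X), (10,X), (13,Y), (15,Y), (19,X), (21,X), (28,Y)
ranks: 8->1, 9->2, 10->3, 13->4, 15->5, 19->6, 21->7, 28->8
Step 2: Rank sum for X: R1 = 2 + 3 + 6 + 7 = 18.
Step 3: U_X = R1 - n1(n1+1)/2 = 18 - 4*5/2 = 18 - 10 = 8.
       U_Y = n1*n2 - U_X = 16 - 8 = 8.
Step 4: No ties, so the exact null distribution of U (based on enumerating the C(8,4) = 70 equally likely rank assignments) gives the two-sided p-value.
Step 5: p-value = 1.000000; compare to alpha = 0.05. fail to reject H0.

U_X = 8, p = 1.000000, fail to reject H0 at alpha = 0.05.


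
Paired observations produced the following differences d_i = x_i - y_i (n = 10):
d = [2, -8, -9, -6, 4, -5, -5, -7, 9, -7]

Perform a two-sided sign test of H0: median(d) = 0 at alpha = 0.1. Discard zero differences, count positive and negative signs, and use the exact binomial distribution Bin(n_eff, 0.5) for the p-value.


Step 1: Discard zero differences. Original n = 10; n_eff = number of nonzero differences = 10.
Nonzero differences (with sign): +2, -8, -9, -6, +4, -5, -5, -7, +9, -7
Step 2: Count signs: positive = 3, negative = 7.
Step 3: Under H0: P(positive) = 0.5, so the number of positives S ~ Bin(10, 0.5).
Step 4: Two-sided exact p-value = sum of Bin(10,0.5) probabilities at or below the observed probability = 0.343750.
Step 5: alpha = 0.1. fail to reject H0.

n_eff = 10, pos = 3, neg = 7, p = 0.343750, fail to reject H0.


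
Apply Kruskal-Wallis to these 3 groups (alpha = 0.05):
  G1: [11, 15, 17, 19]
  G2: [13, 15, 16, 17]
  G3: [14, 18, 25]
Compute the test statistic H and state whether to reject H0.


Step 1: Combine all N = 11 observations and assign midranks.
sorted (value, group, rank): (11,G1,1), (13,G2,2), (14,G3,3), (15,G1,4.5), (15,G2,4.5), (16,G2,6), (17,G1,7.5), (17,G2,7.5), (18,G3,9), (19,G1,10), (25,G3,11)
Step 2: Sum ranks within each group.
R_1 = 23 (n_1 = 4)
R_2 = 20 (n_2 = 4)
R_3 = 23 (n_3 = 3)
Step 3: H = 12/(N(N+1)) * sum(R_i^2/n_i) - 3(N+1)
     = 12/(11*12) * (23^2/4 + 20^2/4 + 23^2/3) - 3*12
     = 0.090909 * 408.583 - 36
     = 1.143939.
Step 4: Ties present; correction factor C = 1 - 12/(11^3 - 11) = 0.990909. Corrected H = 1.143939 / 0.990909 = 1.154434.
Step 5: Under H0, H ~ chi^2(2); p-value = 0.561459.
Step 6: alpha = 0.05. fail to reject H0.

H = 1.1544, df = 2, p = 0.561459, fail to reject H0.


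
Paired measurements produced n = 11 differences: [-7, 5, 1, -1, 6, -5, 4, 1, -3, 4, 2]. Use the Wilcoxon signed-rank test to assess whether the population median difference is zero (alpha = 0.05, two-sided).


Step 1: Drop any zero differences (none here) and take |d_i|.
|d| = [7, 5, 1, 1, 6, 5, 4, 1, 3, 4, 2]
Step 2: Midrank |d_i| (ties get averaged ranks).
ranks: |7|->11, |5|->8.5, |1|->2, |1|->2, |6|->10, |5|->8.5, |4|->6.5, |1|->2, |3|->5, |4|->6.5, |2|->4
Step 3: Attach original signs; sum ranks with positive sign and with negative sign.
W+ = 8.5 + 2 + 10 + 6.5 + 2 + 6.5 + 4 = 39.5
W- = 11 + 2 + 8.5 + 5 = 26.5
(Check: W+ + W- = 66 should equal n(n+1)/2 = 66.)
Step 4: Test statistic W = min(W+, W-) = 26.5.
Step 5: Ties in |d|, so use the tie-corrected normal approximation.
        E[W] = n(n+1)/4 = 11*12/4 = 33.
        Tie groups: |d|=1 (t=3), |d|=4 (t=2), |d|=5 (t=2); sum(t^3 - t) = 36.
        Var[W] = n(n+1)(2n+1)/24 - sum(t^3-t)/48 = 3036/24 - 36/48 = 125.75.
        z = (W - E[W]) / sqrt(Var[W]) = (26.5 - 33) / 11.2138 = -0.5796.
        Two-sided p = 2*Phi(z) = 0.562157.
Step 6: alpha = 0.05. fail to reject H0.

W+ = 39.5, W- = 26.5, W = min = 26.5, p = 0.562157, fail to reject H0.


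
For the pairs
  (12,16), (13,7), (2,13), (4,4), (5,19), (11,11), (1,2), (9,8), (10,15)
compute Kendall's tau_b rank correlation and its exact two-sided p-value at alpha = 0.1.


Step 1: Enumerate the 36 unordered pairs (i,j) with i<j and classify each by sign(x_j-x_i) * sign(y_j-y_i).
  (1,2):dx=+1,dy=-9->D; (1,3):dx=-10,dy=-3->C; (1,4):dx=-8,dy=-12->C; (1,5):dx=-7,dy=+3->D
  (1,6):dx=-1,dy=-5->C; (1,7):dx=-11,dy=-14->C; (1,8):dx=-3,dy=-8->C; (1,9):dx=-2,dy=-1->C
  (2,3):dx=-11,dy=+6->D; (2,4):dx=-9,dy=-3->C; (2,5):dx=-8,dy=+12->D; (2,6):dx=-2,dy=+4->D
  (2,7):dx=-12,dy=-5->C; (2,8):dx=-4,dy=+1->D; (2,9):dx=-3,dy=+8->D; (3,4):dx=+2,dy=-9->D
  (3,5):dx=+3,dy=+6->C; (3,6):dx=+9,dy=-2->D; (3,7):dx=-1,dy=-11->C; (3,8):dx=+7,dy=-5->D
  (3,9):dx=+8,dy=+2->C; (4,5):dx=+1,dy=+15->C; (4,6):dx=+7,dy=+7->C; (4,7):dx=-3,dy=-2->C
  (4,8):dx=+5,dy=+4->C; (4,9):dx=+6,dy=+11->C; (5,6):dx=+6,dy=-8->D; (5,7):dx=-4,dy=-17->C
  (5,8):dx=+4,dy=-11->D; (5,9):dx=+5,dy=-4->D; (6,7):dx=-10,dy=-9->C; (6,8):dx=-2,dy=-3->C
  (6,9):dx=-1,dy=+4->D; (7,8):dx=+8,dy=+6->C; (7,9):dx=+9,dy=+13->C; (8,9):dx=+1,dy=+7->C
Step 2: C = 22, D = 14, total pairs = 36.
Step 3: tau = (C - D)/(n(n-1)/2) = (22 - 14)/36 = 0.222222.
Step 4: Exact two-sided p-value (enumerate n! = 362880 permutations of y under H0): p = 0.476709.
Step 5: alpha = 0.1. fail to reject H0.

tau_b = 0.2222 (C=22, D=14), p = 0.476709, fail to reject H0.


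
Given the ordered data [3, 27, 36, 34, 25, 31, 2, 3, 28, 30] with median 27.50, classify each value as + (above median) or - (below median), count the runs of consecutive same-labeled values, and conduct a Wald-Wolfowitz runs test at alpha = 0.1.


Step 1: Compute median = 27.50; label A = above, B = below.
Labels in order: BBAABABBAA  (n_A = 5, n_B = 5)
Step 2: Count runs R = 6.
Step 3: Under H0 (random ordering), E[R] = 2*n_A*n_B/(n_A+n_B) + 1 = 2*5*5/10 + 1 = 6.0000.
        Var[R] = 2*n_A*n_B*(2*n_A*n_B - n_A - n_B) / ((n_A+n_B)^2 * (n_A+n_B-1)) = 2000/900 = 2.2222.
        SD[R] = 1.4907.
Step 4: R = E[R], so z = 0 with no continuity correction.
Step 5: Two-sided p-value via normal approximation = 2*(1 - Phi(|z|)) = 1.000000.
Step 6: alpha = 0.1. fail to reject H0.

R = 6, z = 0.0000, p = 1.000000, fail to reject H0.


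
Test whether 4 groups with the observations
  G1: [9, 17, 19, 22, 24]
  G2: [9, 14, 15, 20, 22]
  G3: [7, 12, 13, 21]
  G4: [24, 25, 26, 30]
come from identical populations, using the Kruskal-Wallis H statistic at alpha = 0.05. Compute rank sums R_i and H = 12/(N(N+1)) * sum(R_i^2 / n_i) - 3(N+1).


Step 1: Combine all N = 18 observations and assign midranks.
sorted (value, group, rank): (7,G3,1), (9,G1,2.5), (9,G2,2.5), (12,G3,4), (13,G3,5), (14,G2,6), (15,G2,7), (17,G1,8), (19,G1,9), (20,G2,10), (21,G3,11), (22,G1,12.5), (22,G2,12.5), (24,G1,14.5), (24,G4,14.5), (25,G4,16), (26,G4,17), (30,G4,18)
Step 2: Sum ranks within each group.
R_1 = 46.5 (n_1 = 5)
R_2 = 38 (n_2 = 5)
R_3 = 21 (n_3 = 4)
R_4 = 65.5 (n_4 = 4)
Step 3: H = 12/(N(N+1)) * sum(R_i^2/n_i) - 3(N+1)
     = 12/(18*19) * (46.5^2/5 + 38^2/5 + 21^2/4 + 65.5^2/4) - 3*19
     = 0.035088 * 1904.06 - 57
     = 9.809211.
Step 4: Ties present; correction factor C = 1 - 18/(18^3 - 18) = 0.996904. Corrected H = 9.809211 / 0.996904 = 9.839674.
Step 5: Under H0, H ~ chi^2(3); p-value = 0.019979.
Step 6: alpha = 0.05. reject H0.

H = 9.8397, df = 3, p = 0.019979, reject H0.
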